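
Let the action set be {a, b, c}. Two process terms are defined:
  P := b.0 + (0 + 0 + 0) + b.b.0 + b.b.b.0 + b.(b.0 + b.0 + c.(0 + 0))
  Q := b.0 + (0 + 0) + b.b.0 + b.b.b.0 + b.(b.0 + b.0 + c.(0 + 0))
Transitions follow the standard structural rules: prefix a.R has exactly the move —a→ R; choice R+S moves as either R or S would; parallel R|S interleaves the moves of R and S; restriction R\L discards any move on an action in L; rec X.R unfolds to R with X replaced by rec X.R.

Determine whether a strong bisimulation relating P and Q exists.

P ~ Q

Reachable graph of P (6 states):
  p0 = b.0 + (0 + 0 + 0) + b.b.0 + b.b.b.0 + b.(b.0 + b.0 + c.(0 + 0)) | —b→ p1, —b→ p2, —b→ p3, —b→ p4
  p1 = 0 | (no moves)
  p2 = b.0 | —b→ p1
  p3 = b.0 + b.0 + c.(0 + 0) | —b→ p1, —c→ p5
  p4 = b.b.0 | —b→ p2
  p5 = 0 + 0 | (no moves)
Reachable graph of Q (6 states):
  q0 = b.0 + (0 + 0) + b.b.0 + b.b.b.0 + b.(b.0 + b.0 + c.(0 + 0)) | —b→ q1, —b→ q2, —b→ q3, —b→ q4
  q1 = 0 | (no moves)
  q2 = b.0 | —b→ q1
  q3 = b.0 + b.0 + c.(0 + 0) | —b→ q1, —c→ q5
  q4 = b.b.0 | —b→ q2
  q5 = 0 + 0 | (no moves)
Partition-refinement fixed point:
  B0 = {p0, q0}
  B1 = {p4, q4}
  B2 = {p2, q2}
  B3 = {p1, p5, q1, q5}
  B4 = {p3, q3}
p0 ∈ B0, q0 ∈ B0 → same block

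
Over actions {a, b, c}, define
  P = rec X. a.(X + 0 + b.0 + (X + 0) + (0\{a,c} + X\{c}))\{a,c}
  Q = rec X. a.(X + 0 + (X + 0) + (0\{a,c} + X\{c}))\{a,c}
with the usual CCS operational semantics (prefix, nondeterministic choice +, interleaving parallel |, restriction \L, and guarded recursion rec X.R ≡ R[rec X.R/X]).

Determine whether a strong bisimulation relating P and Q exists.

LTS(P): 3 reachable states
  p0 = rec X. a.(X + 0 + b.0 + (X + 0) + (0\{a,c} + X\{c}))\{a,c} has moves -a-> p1
  p1 = ((rec X. a.(X + 0 + b.0 + (X + 0) + (0\{a,c} + X\{c}))\{a,c}) + 0 + b.0 + ((rec X. a.(X + 0 + b.0 + (X + 0) + (0\{a,c} + X\{c}))\{a,c}) + 0) + (0\{a,c} + (rec X. a.(X + 0 + b.0 + (X + 0) + (0\{a,c} + X\{c}))\{a,c})\{c}))\{a,c} has moves -b-> p2
  p2 = 0\{a,c} has moves stopped
LTS(Q): 2 reachable states
  q0 = rec X. a.(X + 0 + (X + 0) + (0\{a,c} + X\{c}))\{a,c} has moves -a-> q1
  q1 = ((rec X. a.(X + 0 + (X + 0) + (0\{a,c} + X\{c}))\{a,c}) + 0 + ((rec X. a.(X + 0 + (X + 0) + (0\{a,c} + X\{c}))\{a,c}) + 0) + (0\{a,c} + (rec X. a.(X + 0 + (X + 0) + (0\{a,c} + X\{c}))\{a,c})\{c}))\{a,c} has moves stopped
Bisimilarity quotient blocks:
  B0 = {p0}
  B1 = {p1}
  B2 = {p2, q1}
  B3 = {q0}
p0 ∈ B0, q0 ∈ B3 → different blocks

not bisimilar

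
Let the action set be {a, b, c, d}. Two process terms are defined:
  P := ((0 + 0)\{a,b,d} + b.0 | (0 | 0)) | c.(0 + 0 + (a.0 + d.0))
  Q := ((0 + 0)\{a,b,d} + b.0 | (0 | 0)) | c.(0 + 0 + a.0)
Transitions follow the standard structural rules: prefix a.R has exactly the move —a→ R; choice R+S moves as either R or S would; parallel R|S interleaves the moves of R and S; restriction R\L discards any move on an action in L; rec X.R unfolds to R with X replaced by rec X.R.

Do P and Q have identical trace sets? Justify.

Reachable graph of P (6 states):
  u0 = ((0 + 0)\{a,b,d} + b.0 | (0 | 0)) | c.(0 + 0 + (a.0 + d.0)) | -b-> u1, -c-> u2
  u1 = 0 | (0 | 0) | c.(0 + 0 + (a.0 + d.0)) | -c-> u3
  u2 = ((0 + 0)\{a,b,d} + b.0 | (0 | 0)) | (0 + 0 + (a.0 + d.0)) | -a-> u4, -b-> u3, -d-> u4
  u3 = 0 | (0 | 0) | (0 + 0 + (a.0 + d.0)) | -a-> u5, -d-> u5
  u4 = ((0 + 0)\{a,b,d} + b.0 | (0 | 0)) | 0 | -b-> u5
  u5 = 0 | (0 | 0) | 0 | ∅
Reachable graph of Q (6 states):
  v0 = ((0 + 0)\{a,b,d} + b.0 | (0 | 0)) | c.(0 + 0 + a.0) | -b-> v1, -c-> v2
  v1 = 0 | (0 | 0) | c.(0 + 0 + a.0) | -c-> v3
  v2 = ((0 + 0)\{a,b,d} + b.0 | (0 | 0)) | (0 + 0 + a.0) | -a-> v4, -b-> v3
  v3 = 0 | (0 | 0) | (0 + 0 + a.0) | -a-> v5
  v4 = ((0 + 0)\{a,b,d} + b.0 | (0 | 0)) | 0 | -b-> v5
  v5 = 0 | (0 | 0) | 0 | ∅
Run σ = ⟨cd⟩ on P: start {u0}
  after c @ step 1: {u2}
  after d @ step 2: {u4}
  P completes σ.
Run σ = ⟨cd⟩ on Q: start {v0}
  after c @ step 1: {v2}
  after d @ step 2: ∅ (Q stuck)

traces(P) ≠ traces(Q) — witness ⟨cd⟩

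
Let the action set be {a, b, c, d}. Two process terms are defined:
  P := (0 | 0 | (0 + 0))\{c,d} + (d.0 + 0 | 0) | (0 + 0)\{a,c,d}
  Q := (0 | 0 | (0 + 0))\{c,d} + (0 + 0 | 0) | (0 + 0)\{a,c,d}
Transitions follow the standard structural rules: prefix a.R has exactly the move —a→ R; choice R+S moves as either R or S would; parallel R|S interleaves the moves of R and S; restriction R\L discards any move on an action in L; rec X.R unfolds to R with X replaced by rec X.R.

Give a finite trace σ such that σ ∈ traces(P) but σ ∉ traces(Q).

LTS(P): 2 reachable states
  s0 = (0 | 0 | (0 + 0))\{c,d} + (d.0 + 0 | 0) | (0 + 0)\{a,c,d} → —d→ s1
  s1 = 0 | (0 + 0)\{a,c,d} → ∅
LTS(Q): 1 reachable states
  t0 = (0 | 0 | (0 + 0))\{c,d} + (0 + 0 | 0) | (0 + 0)\{a,c,d} → ∅
Executing d from P (initial set {s0}):
  step 1 (d): {s1}
  ✓ P
Executing d from Q (initial set {t0}):
  step 1 (d): ∅ (Q stuck)

d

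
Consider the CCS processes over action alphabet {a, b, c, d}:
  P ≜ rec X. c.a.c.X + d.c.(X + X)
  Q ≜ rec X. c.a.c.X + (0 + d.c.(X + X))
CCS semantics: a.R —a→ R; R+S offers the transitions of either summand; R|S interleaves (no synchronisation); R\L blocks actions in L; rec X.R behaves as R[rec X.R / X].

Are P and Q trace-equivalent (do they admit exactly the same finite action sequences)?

YES

LTS(P): 5 reachable states
  s0 = rec X. c.a.c.X + d.c.(X + X) has moves ··c··> s1, ··d··> s2
  s1 = a.c.(rec X. c.a.c.X + d.c.(X + X)) has moves ··a··> s3
  s2 = c.((rec X. c.a.c.X + d.c.(X + X)) + (rec X. c.a.c.X + d.c.(X + X))) has moves ··c··> s4
  s3 = c.(rec X. c.a.c.X + d.c.(X + X)) has moves ··c··> s0
  s4 = (rec X. c.a.c.X + d.c.(X + X)) + (rec X. c.a.c.X + d.c.(X + X)) has moves ··c··> s1, ··d··> s2
LTS(Q): 5 reachable states
  t0 = rec X. c.a.c.X + (0 + d.c.(X + X)) has moves ··c··> t1, ··d··> t2
  t1 = a.c.(rec X. c.a.c.X + (0 + d.c.(X + X))) has moves ··a··> t3
  t2 = c.((rec X. c.a.c.X + (0 + d.c.(X + X))) + (rec X. c.a.c.X + (0 + d.c.(X + X)))) has moves ··c··> t4
  t3 = c.(rec X. c.a.c.X + (0 + d.c.(X + X))) has moves ··c··> t0
  t4 = (rec X. c.a.c.X + (0 + d.c.(X + X))) + (rec X. c.a.c.X + (0 + d.c.(X + X))) has moves ··c··> t1, ··d··> t2
Coarsest stable partition (strong bisimilarity classes):
  B0 = {s0, s4, t0, t4}
  B1 = {s2, s3, t2, t3}
  B2 = {s1, t1}
s0 ∈ B0, t0 ∈ B0 → same block
Bisimilar ⇒ trace-equivalent.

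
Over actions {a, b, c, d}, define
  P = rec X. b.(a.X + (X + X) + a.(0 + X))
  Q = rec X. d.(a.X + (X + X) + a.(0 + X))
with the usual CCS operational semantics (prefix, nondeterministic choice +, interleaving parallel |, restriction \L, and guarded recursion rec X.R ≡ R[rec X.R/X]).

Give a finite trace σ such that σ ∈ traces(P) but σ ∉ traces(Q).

b

Reachable graph of P (3 states):
  p0 = rec X. b.(a.X + (X + X) + a.(0 + X)) ⊢ =b=> p1
  p1 = a.(rec X. b.(a.X + (X + X) + a.(0 + X))) + ((rec X. b.(a.X + (X + X) + a.(0 + X))) + (rec X. b.(a.X + (X + X) + a.(0 + X)))) + a.(0 + (rec X. b.(a.X + (X + X) + a.(0 + X)))) ⊢ =a=> p0, =a=> p2, =b=> p1
  p2 = 0 + (rec X. b.(a.X + (X + X) + a.(0 + X))) ⊢ =b=> p1
Reachable graph of Q (3 states):
  q0 = rec X. d.(a.X + (X + X) + a.(0 + X)) ⊢ =d=> q1
  q1 = a.(rec X. d.(a.X + (X + X) + a.(0 + X))) + ((rec X. d.(a.X + (X + X) + a.(0 + X))) + (rec X. d.(a.X + (X + X) + a.(0 + X)))) + a.(0 + (rec X. d.(a.X + (X + X) + a.(0 + X)))) ⊢ =a=> q0, =a=> q2, =d=> q1
  q2 = 0 + (rec X. d.(a.X + (X + X) + a.(0 + X))) ⊢ =d=> q1
Trace ⟨b⟩ through P, begin at {p0}:
  step 1 (b): {p1}
  — P admits the full trace.
Trace ⟨b⟩ through Q, begin at {q0}:
  step 1 (b): ∅ (Q stuck)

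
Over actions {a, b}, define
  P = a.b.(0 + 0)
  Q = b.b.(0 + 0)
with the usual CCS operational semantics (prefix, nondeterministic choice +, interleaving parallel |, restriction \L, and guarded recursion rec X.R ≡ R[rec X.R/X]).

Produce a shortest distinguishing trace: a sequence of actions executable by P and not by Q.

LTS(P): 3 reachable states
  p0 = a.b.(0 + 0) → —a→ p1
  p1 = b.(0 + 0) → —b→ p2
  p2 = 0 + 0 → deadlocked
LTS(Q): 3 reachable states
  q0 = b.b.(0 + 0) → —b→ q1
  q1 = b.(0 + 0) → —b→ q2
  q2 = 0 + 0 → deadlocked
Executing a from P (initial set {p0}):
  step 1 (a): {p1}
  P completes σ.
Executing a from Q (initial set {q0}):
  step 1 (a): ∅ (Q stuck)

a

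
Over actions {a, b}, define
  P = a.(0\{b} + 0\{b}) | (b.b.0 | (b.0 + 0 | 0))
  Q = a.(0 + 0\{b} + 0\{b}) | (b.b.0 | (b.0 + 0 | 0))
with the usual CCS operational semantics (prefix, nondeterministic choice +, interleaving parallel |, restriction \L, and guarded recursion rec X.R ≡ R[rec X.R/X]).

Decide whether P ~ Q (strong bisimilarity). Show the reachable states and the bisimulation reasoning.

YES

Reachable graph of P (12 states):
  s0 = a.(0\{b} + 0\{b}) | (b.b.0 | (b.0 + 0 | 0)) → --a--▸ s1, --b--▸ s2, --b--▸ s3
  s1 = (0\{b} + 0\{b}) | (b.b.0 | (b.0 + 0 | 0)) → --b--▸ s4, --b--▸ s5
  s2 = a.(0\{b} + 0\{b}) | (b.0 | (b.0 + 0 | 0)) → --a--▸ s4, --b--▸ s6, --b--▸ s7
  s3 = a.(0\{b} + 0\{b}) | (b.b.0 | 0) → --a--▸ s5, --b--▸ s7
  s4 = (0\{b} + 0\{b}) | (b.0 | (b.0 + 0 | 0)) → --b--▸ s8, --b--▸ s9
  s5 = (0\{b} + 0\{b}) | (b.b.0 | 0) → --b--▸ s9
  s6 = a.(0\{b} + 0\{b}) | (0 | (b.0 + 0 | 0)) → --a--▸ s8, --b--▸ s10
  s7 = a.(0\{b} + 0\{b}) | (b.0 | 0) → --a--▸ s9, --b--▸ s10
  s8 = (0\{b} + 0\{b}) | (0 | (b.0 + 0 | 0)) → --b--▸ s11
  s9 = (0\{b} + 0\{b}) | (b.0 | 0) → --b--▸ s11
  s10 = a.(0\{b} + 0\{b}) | (0 | 0) → --a--▸ s11
  s11 = (0\{b} + 0\{b}) | (0 | 0) → ∅
Reachable graph of Q (12 states):
  t0 = a.(0 + 0\{b} + 0\{b}) | (b.b.0 | (b.0 + 0 | 0)) → --a--▸ t1, --b--▸ t2, --b--▸ t3
  t1 = (0 + 0\{b} + 0\{b}) | (b.b.0 | (b.0 + 0 | 0)) → --b--▸ t4, --b--▸ t5
  t2 = a.(0 + 0\{b} + 0\{b}) | (b.0 | (b.0 + 0 | 0)) → --a--▸ t4, --b--▸ t6, --b--▸ t7
  t3 = a.(0 + 0\{b} + 0\{b}) | (b.b.0 | 0) → --a--▸ t5, --b--▸ t7
  t4 = (0 + 0\{b} + 0\{b}) | (b.0 | (b.0 + 0 | 0)) → --b--▸ t8, --b--▸ t9
  t5 = (0 + 0\{b} + 0\{b}) | (b.b.0 | 0) → --b--▸ t9
  t6 = a.(0 + 0\{b} + 0\{b}) | (0 | (b.0 + 0 | 0)) → --a--▸ t8, --b--▸ t10
  t7 = a.(0 + 0\{b} + 0\{b}) | (b.0 | 0) → --a--▸ t9, --b--▸ t10
  t8 = (0 + 0\{b} + 0\{b}) | (0 | (b.0 + 0 | 0)) → --b--▸ t11
  t9 = (0 + 0\{b} + 0\{b}) | (b.0 | 0) → --b--▸ t11
  t10 = a.(0 + 0\{b} + 0\{b}) | (0 | 0) → --a--▸ t11
  t11 = (0 + 0\{b} + 0\{b}) | (0 | 0) → ∅
Coarsest stable partition (strong bisimilarity classes):
  B0 = {s0, t0}
  B1 = {s1, t1}
  B2 = {s4, s5, t4, t5}
  B3 = {s8, s9, t8, t9}
  B4 = {s11, t11}
  B5 = {s2, s3, t2, t3}
  B6 = {s6, s7, t6, t7}
  B7 = {s10, t10}
s0 ∈ B0, t0 ∈ B0 → same block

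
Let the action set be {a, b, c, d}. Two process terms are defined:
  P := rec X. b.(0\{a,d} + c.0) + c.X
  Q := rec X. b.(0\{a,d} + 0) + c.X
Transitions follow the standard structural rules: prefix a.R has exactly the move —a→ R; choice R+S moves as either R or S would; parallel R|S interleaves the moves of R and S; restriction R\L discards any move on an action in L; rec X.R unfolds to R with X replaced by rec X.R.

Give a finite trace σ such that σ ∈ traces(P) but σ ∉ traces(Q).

P's transition system — 3 states:
  m0 = rec X. b.(0\{a,d} + c.0) + c.X | ··b··> m1, ··c··> m0
  m1 = 0\{a,d} + c.0 | ··c··> m2
  m2 = 0 | (no moves)
Q's transition system — 2 states:
  n0 = rec X. b.(0\{a,d} + 0) + c.X | ··b··> n1, ··c··> n0
  n1 = 0\{a,d} + 0 | (no moves)
Run σ = ⟨bc⟩ on P: start {m0}
  step 1 (b): {m1}
  step 2 (c): {m2}
  ✓ P
Run σ = ⟨bc⟩ on Q: start {n0}
  step 1 (b): {n1}
  step 2 (c): ∅ (Q stuck)

bc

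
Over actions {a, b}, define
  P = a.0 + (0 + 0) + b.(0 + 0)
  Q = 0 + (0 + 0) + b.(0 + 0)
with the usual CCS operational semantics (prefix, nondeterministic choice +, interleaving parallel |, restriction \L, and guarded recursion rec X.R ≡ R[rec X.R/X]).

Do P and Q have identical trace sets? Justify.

trace-distinct — witness ⟨a⟩

Reachable graph of P (3 states):
  p0 = a.0 + (0 + 0) + b.(0 + 0) → =a=> p1, =b=> p2
  p1 = 0 → ∅
  p2 = 0 + 0 → ∅
Reachable graph of Q (2 states):
  q0 = 0 + (0 + 0) + b.(0 + 0) → =b=> q1
  q1 = 0 + 0 → ∅
Trace ⟨a⟩ through P, begin at {p0}:
  [1] a ⇒ {p1}
  P completes σ.
Trace ⟨a⟩ through Q, begin at {q0}:
  [1] a ⇒ ∅ (Q stuck)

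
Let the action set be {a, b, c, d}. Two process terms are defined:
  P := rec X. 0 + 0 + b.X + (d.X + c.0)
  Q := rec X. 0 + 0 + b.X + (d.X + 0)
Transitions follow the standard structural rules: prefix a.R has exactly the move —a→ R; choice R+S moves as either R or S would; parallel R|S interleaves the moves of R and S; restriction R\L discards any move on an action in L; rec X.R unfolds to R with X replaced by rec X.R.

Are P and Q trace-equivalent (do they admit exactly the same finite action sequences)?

P's transition system — 2 states:
  m0 = rec X. 0 + 0 + b.X + (d.X + c.0) | =b=> m0, =c=> m1, =d=> m0
  m1 = 0 | (no moves)
Q's transition system — 1 states:
  n0 = rec X. 0 + 0 + b.X + (d.X + 0) | =b=> n0, =d=> n0
Run σ = ⟨c⟩ on P: start {m0}
  step 1 (c): {m1}
  P completes σ.
Run σ = ⟨c⟩ on Q: start {n0}
  step 1 (c): ∅  — Q cannot continue

trace-distinct — witness ⟨c⟩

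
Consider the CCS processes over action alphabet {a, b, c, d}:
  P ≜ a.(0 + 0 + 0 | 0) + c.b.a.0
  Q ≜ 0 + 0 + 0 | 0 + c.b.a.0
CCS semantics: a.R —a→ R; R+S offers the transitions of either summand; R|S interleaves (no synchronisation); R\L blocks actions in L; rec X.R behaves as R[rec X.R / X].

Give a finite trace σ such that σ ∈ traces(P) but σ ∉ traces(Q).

a

P's transition system — 5 states:
  p0 = a.(0 + 0 + 0 | 0) + c.b.a.0 → =a=> p1, =c=> p2
  p1 = 0 + 0 + 0 | 0 → ·
  p2 = b.a.0 → =b=> p3
  p3 = a.0 → =a=> p4
  p4 = 0 → ·
Q's transition system — 4 states:
  q0 = 0 + 0 + 0 | 0 + c.b.a.0 → =c=> q1
  q1 = b.a.0 → =b=> q2
  q2 = a.0 → =a=> q3
  q3 = 0 → ·
Trace ⟨a⟩ through P, begin at {p0}:
  [1] a ⇒ {p1}
  — P admits the full trace.
Trace ⟨a⟩ through Q, begin at {q0}:
  [1] a ⇒ ∅  — Q cannot continue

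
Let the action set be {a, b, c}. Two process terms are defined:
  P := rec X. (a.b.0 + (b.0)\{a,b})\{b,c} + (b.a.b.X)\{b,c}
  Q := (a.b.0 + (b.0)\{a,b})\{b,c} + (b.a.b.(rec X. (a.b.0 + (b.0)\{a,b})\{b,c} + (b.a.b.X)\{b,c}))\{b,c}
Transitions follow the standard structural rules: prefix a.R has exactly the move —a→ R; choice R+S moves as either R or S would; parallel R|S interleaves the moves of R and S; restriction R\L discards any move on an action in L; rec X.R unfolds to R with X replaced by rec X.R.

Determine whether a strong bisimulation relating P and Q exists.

bisimilar

P's transition system — 2 states:
  p0 = rec X. (a.b.0 + (b.0)\{a,b})\{b,c} + (b.a.b.X)\{b,c} :: —a→ p1
  p1 = (b.0)\{b,c} :: ·
Q's transition system — 2 states:
  q0 = (a.b.0 + (b.0)\{a,b})\{b,c} + (b.a.b.(rec X. (a.b.0 + (b.0)\{a,b})\{b,c} + (b.a.b.X)\{b,c}))\{b,c} :: —a→ q1
  q1 = (b.0)\{b,c} :: ·
Bisimilarity quotient blocks:
  B0 = {p0, q0}
  B1 = {p1, q1}
p0 ∈ B0, q0 ∈ B0 → same block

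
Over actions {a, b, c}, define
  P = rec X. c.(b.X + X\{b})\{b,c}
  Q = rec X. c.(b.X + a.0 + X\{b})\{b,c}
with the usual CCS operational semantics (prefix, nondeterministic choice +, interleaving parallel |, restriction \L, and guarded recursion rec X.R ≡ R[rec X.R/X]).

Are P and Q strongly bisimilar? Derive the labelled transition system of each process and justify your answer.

NO

LTS(P): 2 reachable states
  p0 = rec X. c.(b.X + X\{b})\{b,c} → =c=> p1
  p1 = (b.(rec X. c.(b.X + X\{b})\{b,c}) + (rec X. c.(b.X + X\{b})\{b,c})\{b})\{b,c} → (no moves)
LTS(Q): 3 reachable states
  q0 = rec X. c.(b.X + a.0 + X\{b})\{b,c} → =c=> q1
  q1 = (b.(rec X. c.(b.X + a.0 + X\{b})\{b,c}) + a.0 + (rec X. c.(b.X + a.0 + X\{b})\{b,c})\{b})\{b,c} → =a=> q2
  q2 = 0\{b,c} → (no moves)
Coarsest stable partition (strong bisimilarity classes):
  B0 = {p0}
  B1 = {p1, q2}
  B2 = {q0}
  B3 = {q1}
p0 ∈ B0, q0 ∈ B2 → different blocks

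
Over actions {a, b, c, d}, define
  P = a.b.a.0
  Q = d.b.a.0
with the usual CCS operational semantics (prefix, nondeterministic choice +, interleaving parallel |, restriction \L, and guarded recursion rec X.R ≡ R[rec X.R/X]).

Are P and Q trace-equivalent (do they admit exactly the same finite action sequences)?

Reachable graph of P (4 states):
  s0 = a.b.a.0 → —a→ s1
  s1 = b.a.0 → —b→ s2
  s2 = a.0 → —a→ s3
  s3 = 0 → stopped
Reachable graph of Q (4 states):
  t0 = d.b.a.0 → —d→ t1
  t1 = b.a.0 → —b→ t2
  t2 = a.0 → —a→ t3
  t3 = 0 → stopped
Run σ = ⟨a⟩ on P: start {s0}
  [1] a ⇒ {s1}
  P completes σ.
Run σ = ⟨a⟩ on Q: start {t0}
  [1] a ⇒ no successor for Q

traces(P) ≠ traces(Q) — witness ⟨a⟩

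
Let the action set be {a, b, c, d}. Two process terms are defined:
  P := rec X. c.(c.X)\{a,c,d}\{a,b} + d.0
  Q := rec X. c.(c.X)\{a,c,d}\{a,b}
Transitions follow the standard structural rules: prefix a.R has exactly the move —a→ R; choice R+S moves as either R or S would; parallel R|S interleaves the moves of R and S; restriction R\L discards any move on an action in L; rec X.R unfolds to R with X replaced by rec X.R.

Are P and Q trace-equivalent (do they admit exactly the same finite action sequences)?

NO — witness ⟨d⟩

Reachable graph of P (3 states):
  u0 = rec X. c.(c.X)\{a,c,d}\{a,b} + d.0 ⊢ -c-> u1, -d-> u2
  u1 = (c.(rec X. c.(c.X)\{a,c,d}\{a,b} + d.0))\{a,c,d}\{a,b} ⊢ ·
  u2 = 0 ⊢ ·
Reachable graph of Q (2 states):
  v0 = rec X. c.(c.X)\{a,c,d}\{a,b} ⊢ -c-> v1
  v1 = (c.(rec X. c.(c.X)\{a,c,d}\{a,b}))\{a,c,d}\{a,b} ⊢ ·
Run σ = ⟨d⟩ on P: start {u0}
  step 1 (d): {u2}
  — P admits the full trace.
Run σ = ⟨d⟩ on Q: start {v0}
  step 1 (d): ∅ (Q stuck)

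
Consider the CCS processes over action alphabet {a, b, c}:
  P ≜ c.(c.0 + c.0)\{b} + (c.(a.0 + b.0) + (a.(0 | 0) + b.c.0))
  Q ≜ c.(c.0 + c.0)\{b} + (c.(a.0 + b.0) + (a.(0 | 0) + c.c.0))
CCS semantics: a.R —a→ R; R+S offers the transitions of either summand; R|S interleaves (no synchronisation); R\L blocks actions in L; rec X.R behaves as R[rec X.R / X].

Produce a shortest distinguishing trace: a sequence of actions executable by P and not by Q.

b

P's transition system — 7 states:
  u0 = c.(c.0 + c.0)\{b} + (c.(a.0 + b.0) + (a.(0 | 0) + b.c.0)) → —a→ u1, —b→ u2, —c→ u3, —c→ u4
  u1 = 0 | 0 → ·
  u2 = c.0 → —c→ u5
  u3 = (c.0 + c.0)\{b} → —c→ u6
  u4 = a.0 + b.0 → —a→ u5, —b→ u5
  u5 = 0 → ·
  u6 = 0\{b} → ·
Q's transition system — 7 states:
  v0 = c.(c.0 + c.0)\{b} + (c.(a.0 + b.0) + (a.(0 | 0) + c.c.0)) → —a→ v1, —c→ v2, —c→ v3, —c→ v4
  v1 = 0 | 0 → ·
  v2 = (c.0 + c.0)\{b} → —c→ v5
  v3 = a.0 + b.0 → —a→ v6, —b→ v6
  v4 = c.0 → —c→ v6
  v5 = 0\{b} → ·
  v6 = 0 → ·
Executing b from P (initial set {u0}):
  step 1 (b): {u2}
  — P admits the full trace.
Executing b from Q (initial set {v0}):
  step 1 (b): no successor for Q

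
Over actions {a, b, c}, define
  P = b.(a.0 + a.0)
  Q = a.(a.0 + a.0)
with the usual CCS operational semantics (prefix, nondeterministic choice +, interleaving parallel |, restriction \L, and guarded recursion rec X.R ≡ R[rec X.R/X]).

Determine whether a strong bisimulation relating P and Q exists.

LTS(P): 3 reachable states
  p0 = b.(a.0 + a.0) has moves -b-> p1
  p1 = a.0 + a.0 has moves -a-> p2
  p2 = 0 has moves ·
LTS(Q): 3 reachable states
  q0 = a.(a.0 + a.0) has moves -a-> q1
  q1 = a.0 + a.0 has moves -a-> q2
  q2 = 0 has moves ·
Partition-refinement fixed point:
  B0 = {p0}
  B1 = {p1, q1}
  B2 = {p2, q2}
  B3 = {q0}
p0 ∈ B0, q0 ∈ B3 → different blocks

P ≁ Q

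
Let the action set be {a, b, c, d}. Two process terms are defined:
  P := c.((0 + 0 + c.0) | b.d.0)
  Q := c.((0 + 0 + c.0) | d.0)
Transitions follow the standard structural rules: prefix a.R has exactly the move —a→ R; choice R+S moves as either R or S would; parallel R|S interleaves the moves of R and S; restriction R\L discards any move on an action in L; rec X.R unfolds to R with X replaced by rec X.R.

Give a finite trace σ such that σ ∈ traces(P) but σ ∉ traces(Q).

cb

P's transition system — 7 states:
  p0 = c.((0 + 0 + c.0) | b.d.0) ⊢ -c-> p1
  p1 = (0 + 0 + c.0) | b.d.0 ⊢ -b-> p2, -c-> p3
  p2 = (0 + 0 + c.0) | d.0 ⊢ -c-> p4, -d-> p5
  p3 = 0 | b.d.0 ⊢ -b-> p4
  p4 = 0 | d.0 ⊢ -d-> p6
  p5 = (0 + 0 + c.0) | 0 ⊢ -c-> p6
  p6 = 0 | 0 ⊢ ·
Q's transition system — 5 states:
  q0 = c.((0 + 0 + c.0) | d.0) ⊢ -c-> q1
  q1 = (0 + 0 + c.0) | d.0 ⊢ -c-> q2, -d-> q3
  q2 = 0 | d.0 ⊢ -d-> q4
  q3 = (0 + 0 + c.0) | 0 ⊢ -c-> q4
  q4 = 0 | 0 ⊢ ·
Trace ⟨cb⟩ through P, begin at {p0}:
  after c @ step 1: {p1}
  after b @ step 2: {p2}
  P completes σ.
Trace ⟨cb⟩ through Q, begin at {q0}:
  after c @ step 1: {q1}
  after b @ step 2: ∅  — Q cannot continue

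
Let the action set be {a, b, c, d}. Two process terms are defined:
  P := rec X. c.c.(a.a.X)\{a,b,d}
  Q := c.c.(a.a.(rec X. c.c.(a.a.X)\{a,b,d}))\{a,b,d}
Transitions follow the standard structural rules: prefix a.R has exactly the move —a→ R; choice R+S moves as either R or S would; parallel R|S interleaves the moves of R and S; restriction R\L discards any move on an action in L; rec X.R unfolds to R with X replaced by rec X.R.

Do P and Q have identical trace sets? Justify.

Reachable graph of P (3 states):
  m0 = rec X. c.c.(a.a.X)\{a,b,d} | -c-> m1
  m1 = c.(a.a.(rec X. c.c.(a.a.X)\{a,b,d}))\{a,b,d} | -c-> m2
  m2 = (a.a.(rec X. c.c.(a.a.X)\{a,b,d}))\{a,b,d} | ∅
Reachable graph of Q (3 states):
  n0 = c.c.(a.a.(rec X. c.c.(a.a.X)\{a,b,d}))\{a,b,d} | -c-> n1
  n1 = c.(a.a.(rec X. c.c.(a.a.X)\{a,b,d}))\{a,b,d} | -c-> n2
  n2 = (a.a.(rec X. c.c.(a.a.X)\{a,b,d}))\{a,b,d} | ∅
Bisimilarity quotient blocks:
  B0 = {m0, n0}
  B1 = {m1, n1}
  B2 = {m2, n2}
m0 ∈ B0, n0 ∈ B0 → same block
Bisimilar ⇒ trace-equivalent.

YES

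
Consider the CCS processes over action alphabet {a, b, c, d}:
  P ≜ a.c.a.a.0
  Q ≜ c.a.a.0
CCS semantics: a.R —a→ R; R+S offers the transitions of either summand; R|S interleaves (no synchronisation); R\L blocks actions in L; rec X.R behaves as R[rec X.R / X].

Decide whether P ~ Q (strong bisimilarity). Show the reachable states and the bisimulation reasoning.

LTS(P): 5 reachable states
  m0 = a.c.a.a.0 ⊢ --a--▸ m1
  m1 = c.a.a.0 ⊢ --c--▸ m2
  m2 = a.a.0 ⊢ --a--▸ m3
  m3 = a.0 ⊢ --a--▸ m4
  m4 = 0 ⊢ ∅
LTS(Q): 4 reachable states
  n0 = c.a.a.0 ⊢ --c--▸ n1
  n1 = a.a.0 ⊢ --a--▸ n2
  n2 = a.0 ⊢ --a--▸ n3
  n3 = 0 ⊢ ∅
Coarsest stable partition (strong bisimilarity classes):
  B0 = {m0}
  B1 = {m1, n0}
  B2 = {m2, n1}
  B3 = {m3, n2}
  B4 = {m4, n3}
m0 ∈ B0, n0 ∈ B1 → different blocks

P ≁ Q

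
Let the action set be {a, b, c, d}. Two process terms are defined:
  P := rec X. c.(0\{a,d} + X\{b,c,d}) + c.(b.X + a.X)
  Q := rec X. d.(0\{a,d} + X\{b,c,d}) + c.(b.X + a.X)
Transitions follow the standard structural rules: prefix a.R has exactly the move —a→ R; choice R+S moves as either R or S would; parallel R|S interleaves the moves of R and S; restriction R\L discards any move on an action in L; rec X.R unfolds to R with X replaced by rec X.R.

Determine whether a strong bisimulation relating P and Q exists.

NO

LTS(P): 3 reachable states
  s0 = rec X. c.(0\{a,d} + X\{b,c,d}) + c.(b.X + a.X) → -c-> s1, -c-> s2
  s1 = 0\{a,d} + (rec X. c.(0\{a,d} + X\{b,c,d}) + c.(b.X + a.X))\{b,c,d} → ∅
  s2 = b.(rec X. c.(0\{a,d} + X\{b,c,d}) + c.(b.X + a.X)) + a.(rec X. c.(0\{a,d} + X\{b,c,d}) + c.(b.X + a.X)) → -a-> s0, -b-> s0
LTS(Q): 3 reachable states
  t0 = rec X. d.(0\{a,d} + X\{b,c,d}) + c.(b.X + a.X) → -c-> t1, -d-> t2
  t1 = b.(rec X. d.(0\{a,d} + X\{b,c,d}) + c.(b.X + a.X)) + a.(rec X. d.(0\{a,d} + X\{b,c,d}) + c.(b.X + a.X)) → -a-> t0, -b-> t0
  t2 = 0\{a,d} + (rec X. d.(0\{a,d} + X\{b,c,d}) + c.(b.X + a.X))\{b,c,d} → ∅
Partition-refinement fixed point:
  B0 = {s0}
  B1 = {s1, t2}
  B2 = {s2}
  B3 = {t0}
  B4 = {t1}
s0 ∈ B0, t0 ∈ B3 → different blocks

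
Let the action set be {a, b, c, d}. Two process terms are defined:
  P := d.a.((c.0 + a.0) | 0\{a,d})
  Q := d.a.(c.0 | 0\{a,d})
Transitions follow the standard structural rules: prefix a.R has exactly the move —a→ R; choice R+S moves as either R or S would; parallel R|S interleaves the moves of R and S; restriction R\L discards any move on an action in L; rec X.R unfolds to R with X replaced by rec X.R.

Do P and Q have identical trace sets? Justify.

LTS(P): 4 reachable states
  s0 = d.a.((c.0 + a.0) | 0\{a,d}) has moves =d=> s1
  s1 = a.((c.0 + a.0) | 0\{a,d}) has moves =a=> s2
  s2 = (c.0 + a.0) | 0\{a,d} has moves =a=> s3, =c=> s3
  s3 = 0 | 0\{a,d} has moves (no moves)
LTS(Q): 4 reachable states
  t0 = d.a.(c.0 | 0\{a,d}) has moves =d=> t1
  t1 = a.(c.0 | 0\{a,d}) has moves =a=> t2
  t2 = c.0 | 0\{a,d} has moves =c=> t3
  t3 = 0 | 0\{a,d} has moves (no moves)
Executing daa from P (initial set {s0}):
  [1] d ⇒ {s1}
  [2] a ⇒ {s2}
  [3] a ⇒ {s3}
  P completes σ.
Executing daa from Q (initial set {t0}):
  [1] d ⇒ {t1}
  [2] a ⇒ {t2}
  [3] a ⇒ ∅  — Q cannot continue

traces(P) ≠ traces(Q) — witness ⟨daa⟩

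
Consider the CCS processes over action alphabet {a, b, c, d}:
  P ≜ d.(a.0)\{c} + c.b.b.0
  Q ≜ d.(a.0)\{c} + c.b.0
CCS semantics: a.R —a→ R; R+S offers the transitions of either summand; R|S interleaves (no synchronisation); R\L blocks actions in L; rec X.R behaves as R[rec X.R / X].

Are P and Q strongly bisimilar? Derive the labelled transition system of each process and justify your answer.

P ≁ Q

P's transition system — 6 states:
  u0 = d.(a.0)\{c} + c.b.b.0 ⊢ --c--▸ u1, --d--▸ u2
  u1 = b.b.0 ⊢ --b--▸ u3
  u2 = (a.0)\{c} ⊢ --a--▸ u4
  u3 = b.0 ⊢ --b--▸ u5
  u4 = 0\{c} ⊢ ∅
  u5 = 0 ⊢ ∅
Q's transition system — 5 states:
  v0 = d.(a.0)\{c} + c.b.0 ⊢ --c--▸ v1, --d--▸ v2
  v1 = b.0 ⊢ --b--▸ v3
  v2 = (a.0)\{c} ⊢ --a--▸ v4
  v3 = 0 ⊢ ∅
  v4 = 0\{c} ⊢ ∅
Coarsest stable partition (strong bisimilarity classes):
  B0 = {u0}
  B1 = {u1}
  B2 = {u3, v1}
  B3 = {u4, u5, v3, v4}
  B4 = {u2, v2}
  B5 = {v0}
u0 ∈ B0, v0 ∈ B5 → different blocks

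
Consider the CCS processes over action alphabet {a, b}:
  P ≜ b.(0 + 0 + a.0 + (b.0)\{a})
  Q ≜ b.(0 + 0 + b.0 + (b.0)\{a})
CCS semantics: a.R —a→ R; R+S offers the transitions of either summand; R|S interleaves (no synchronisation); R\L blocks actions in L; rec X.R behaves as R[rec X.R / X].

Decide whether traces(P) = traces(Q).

Reachable graph of P (4 states):
  s0 = b.(0 + 0 + a.0 + (b.0)\{a}) | —b→ s1
  s1 = 0 + 0 + a.0 + (b.0)\{a} | —a→ s2, —b→ s3
  s2 = 0 | deadlocked
  s3 = 0\{a} | deadlocked
Reachable graph of Q (4 states):
  t0 = b.(0 + 0 + b.0 + (b.0)\{a}) | —b→ t1
  t1 = 0 + 0 + b.0 + (b.0)\{a} | —b→ t2, —b→ t3
  t2 = 0 | deadlocked
  t3 = 0\{a} | deadlocked
Executing ba from P (initial set {s0}):
  after b @ step 1: {s1}
  after a @ step 2: {s2}
  — P admits the full trace.
Executing ba from Q (initial set {t0}):
  after b @ step 1: {t1}
  after a @ step 2: no successor for Q

traces(P) ≠ traces(Q) — witness ⟨ba⟩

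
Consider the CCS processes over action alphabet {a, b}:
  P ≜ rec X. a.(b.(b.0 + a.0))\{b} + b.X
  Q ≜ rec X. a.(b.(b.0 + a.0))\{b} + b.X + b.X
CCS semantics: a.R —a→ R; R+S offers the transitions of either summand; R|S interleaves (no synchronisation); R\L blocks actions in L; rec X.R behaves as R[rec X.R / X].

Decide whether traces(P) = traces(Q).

LTS(P): 2 reachable states
  s0 = rec X. a.(b.(b.0 + a.0))\{b} + b.X has moves --a--▸ s1, --b--▸ s0
  s1 = (b.(b.0 + a.0))\{b} has moves (no moves)
LTS(Q): 2 reachable states
  t0 = rec X. a.(b.(b.0 + a.0))\{b} + b.X + b.X has moves --a--▸ t1, --b--▸ t0
  t1 = (b.(b.0 + a.0))\{b} has moves (no moves)
Coarsest stable partition (strong bisimilarity classes):
  B0 = {s0, t0}
  B1 = {s1, t1}
s0 ∈ B0, t0 ∈ B0 → same block
Bisimilar ⇒ trace-equivalent.

YES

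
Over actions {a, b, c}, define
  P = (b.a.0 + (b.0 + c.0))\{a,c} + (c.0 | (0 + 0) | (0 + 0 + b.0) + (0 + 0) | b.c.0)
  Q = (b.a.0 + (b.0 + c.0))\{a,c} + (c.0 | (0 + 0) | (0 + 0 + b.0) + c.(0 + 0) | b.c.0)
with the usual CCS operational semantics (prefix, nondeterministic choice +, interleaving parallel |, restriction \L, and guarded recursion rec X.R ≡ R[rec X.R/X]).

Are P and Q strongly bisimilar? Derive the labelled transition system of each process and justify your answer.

P ≁ Q

LTS(P): 8 reachable states
  m0 = (b.a.0 + (b.0 + c.0))\{a,c} + (c.0 | (0 + 0) | (0 + 0 + b.0) + (0 + 0) | b.c.0) ⊢ ··b··> m1, ··b··> m2, ··b··> m3, ··b··> m4, ··c··> m5
  m1 = (0 + 0) | c.0 ⊢ ··c··> m6
  m2 = (a.0)\{a,c} ⊢ ∅
  m3 = 0\{a,c} ⊢ ∅
  m4 = c.0 | (0 + 0) | 0 ⊢ ··c··> m7
  m5 = 0 | (0 + 0) | (0 + 0 + b.0) ⊢ ··b··> m7
  m6 = (0 + 0) | 0 ⊢ ∅
  m7 = 0 | (0 + 0) | 0 ⊢ ∅
LTS(Q): 11 reachable states
  n0 = (b.a.0 + (b.0 + c.0))\{a,c} + (c.0 | (0 + 0) | (0 + 0 + b.0) + c.(0 + 0) | b.c.0) ⊢ ··b··> n1, ··b··> n2, ··b··> n3, ··b··> n4, ··c··> n5, ··c··> n6
  n1 = (a.0)\{a,c} ⊢ ∅
  n2 = 0\{a,c} ⊢ ∅
  n3 = c.(0 + 0) | c.0 ⊢ ··c··> n7, ··c··> n8
  n4 = c.0 | (0 + 0) | 0 ⊢ ··c··> n9
  n5 = (0 + 0) | b.c.0 ⊢ ··b··> n7
  n6 = 0 | (0 + 0) | (0 + 0 + b.0) ⊢ ··b··> n9
  n7 = (0 + 0) | c.0 ⊢ ··c··> n10
  n8 = c.(0 + 0) | 0 ⊢ ··c··> n10
  n9 = 0 | (0 + 0) | 0 ⊢ ∅
  n10 = (0 + 0) | 0 ⊢ ∅
Coarsest stable partition (strong bisimilarity classes):
  B0 = {m0}
  B1 = {m2, m3, m6, m7, n1, n10, n2, n9}
  B2 = {m1, m4, n4, n7, n8}
  B3 = {m5, n6}
  B4 = {n0}
  B5 = {n5}
  B6 = {n3}
m0 ∈ B0, n0 ∈ B4 → different blocks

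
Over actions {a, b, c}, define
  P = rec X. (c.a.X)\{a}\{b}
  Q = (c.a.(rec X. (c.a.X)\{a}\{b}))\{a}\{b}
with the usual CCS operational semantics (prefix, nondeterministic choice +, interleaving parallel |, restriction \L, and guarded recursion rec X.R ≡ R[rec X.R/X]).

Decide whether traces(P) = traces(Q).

Reachable graph of P (2 states):
  m0 = rec X. (c.a.X)\{a}\{b} ⊢ ··c··> m1
  m1 = (a.(rec X. (c.a.X)\{a}\{b}))\{a}\{b} ⊢ ·
Reachable graph of Q (2 states):
  n0 = (c.a.(rec X. (c.a.X)\{a}\{b}))\{a}\{b} ⊢ ··c··> n1
  n1 = (a.(rec X. (c.a.X)\{a}\{b}))\{a}\{b} ⊢ ·
Coarsest stable partition (strong bisimilarity classes):
  B0 = {m0, n0}
  B1 = {m1, n1}
m0 ∈ B0, n0 ∈ B0 → same block
Bisimilar ⇒ trace-equivalent.

trace-equivalent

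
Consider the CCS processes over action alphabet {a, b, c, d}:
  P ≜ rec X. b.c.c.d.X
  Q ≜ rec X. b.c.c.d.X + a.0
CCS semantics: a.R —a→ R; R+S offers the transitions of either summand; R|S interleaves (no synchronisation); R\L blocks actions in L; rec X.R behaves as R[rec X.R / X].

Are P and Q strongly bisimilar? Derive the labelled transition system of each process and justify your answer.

P's transition system — 4 states:
  p0 = rec X. b.c.c.d.X | -b-> p1
  p1 = c.c.d.(rec X. b.c.c.d.X) | -c-> p2
  p2 = c.d.(rec X. b.c.c.d.X) | -c-> p3
  p3 = d.(rec X. b.c.c.d.X) | -d-> p0
Q's transition system — 5 states:
  q0 = rec X. b.c.c.d.X + a.0 | -a-> q1, -b-> q2
  q1 = 0 | ∅
  q2 = c.c.d.(rec X. b.c.c.d.X + a.0) | -c-> q3
  q3 = c.d.(rec X. b.c.c.d.X + a.0) | -c-> q4
  q4 = d.(rec X. b.c.c.d.X + a.0) | -d-> q0
Coarsest stable partition (strong bisimilarity classes):
  B0 = {p0}
  B1 = {p1}
  B2 = {p2}
  B3 = {p3}
  B4 = {q0}
  B5 = {q1}
  B6 = {q2}
  B7 = {q3}
  B8 = {q4}
p0 ∈ B0, q0 ∈ B4 → different blocks

not bisimilar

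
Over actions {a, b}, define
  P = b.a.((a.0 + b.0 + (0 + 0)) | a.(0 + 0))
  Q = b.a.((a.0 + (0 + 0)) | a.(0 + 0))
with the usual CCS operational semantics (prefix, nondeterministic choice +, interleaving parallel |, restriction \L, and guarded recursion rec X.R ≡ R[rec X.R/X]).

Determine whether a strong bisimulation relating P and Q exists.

P's transition system — 6 states:
  u0 = b.a.((a.0 + b.0 + (0 + 0)) | a.(0 + 0)) has moves ··b··> u1
  u1 = a.((a.0 + b.0 + (0 + 0)) | a.(0 + 0)) has moves ··a··> u2
  u2 = (a.0 + b.0 + (0 + 0)) | a.(0 + 0) has moves ··a··> u3, ··a··> u4, ··b··> u4
  u3 = (a.0 + b.0 + (0 + 0)) | (0 + 0) has moves ··a··> u5, ··b··> u5
  u4 = 0 | a.(0 + 0) has moves ··a··> u5
  u5 = 0 | (0 + 0) has moves (no moves)
Q's transition system — 6 states:
  v0 = b.a.((a.0 + (0 + 0)) | a.(0 + 0)) has moves ··b··> v1
  v1 = a.((a.0 + (0 + 0)) | a.(0 + 0)) has moves ··a··> v2
  v2 = (a.0 + (0 + 0)) | a.(0 + 0) has moves ··a··> v3, ··a··> v4
  v3 = (a.0 + (0 + 0)) | (0 + 0) has moves ··a··> v5
  v4 = 0 | a.(0 + 0) has moves ··a··> v5
  v5 = 0 | (0 + 0) has moves (no moves)
Bisimilarity quotient blocks:
  B0 = {u0}
  B1 = {u1}
  B2 = {u2}
  B3 = {u4, v3, v4}
  B4 = {u5, v5}
  B5 = {u3}
  B6 = {v0}
  B7 = {v1}
  B8 = {v2}
u0 ∈ B0, v0 ∈ B6 → different blocks

P ≁ Q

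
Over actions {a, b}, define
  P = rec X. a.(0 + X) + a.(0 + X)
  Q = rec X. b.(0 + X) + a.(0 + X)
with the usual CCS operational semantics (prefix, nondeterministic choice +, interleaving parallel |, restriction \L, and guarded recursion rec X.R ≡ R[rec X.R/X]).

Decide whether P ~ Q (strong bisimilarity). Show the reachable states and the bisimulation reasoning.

P ≁ Q

P's transition system — 2 states:
  p0 = rec X. a.(0 + X) + a.(0 + X) → —a→ p1
  p1 = 0 + (rec X. a.(0 + X) + a.(0 + X)) → —a→ p1
Q's transition system — 2 states:
  q0 = rec X. b.(0 + X) + a.(0 + X) → —a→ q1, —b→ q1
  q1 = 0 + (rec X. b.(0 + X) + a.(0 + X)) → —a→ q1, —b→ q1
Partition-refinement fixed point:
  B0 = {p0, p1}
  B1 = {q0, q1}
p0 ∈ B0, q0 ∈ B1 → different blocks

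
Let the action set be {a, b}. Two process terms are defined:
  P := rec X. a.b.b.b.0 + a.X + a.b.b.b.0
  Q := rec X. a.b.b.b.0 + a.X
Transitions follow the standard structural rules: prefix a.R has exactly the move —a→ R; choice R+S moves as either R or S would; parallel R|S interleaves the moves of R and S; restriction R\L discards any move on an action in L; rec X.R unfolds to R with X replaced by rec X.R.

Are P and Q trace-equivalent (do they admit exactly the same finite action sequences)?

Reachable graph of P (5 states):
  s0 = rec X. a.b.b.b.0 + a.X + a.b.b.b.0 | —a→ s0, —a→ s1
  s1 = b.b.b.0 | —b→ s2
  s2 = b.b.0 | —b→ s3
  s3 = b.0 | —b→ s4
  s4 = 0 | ∅
Reachable graph of Q (5 states):
  t0 = rec X. a.b.b.b.0 + a.X | —a→ t0, —a→ t1
  t1 = b.b.b.0 | —b→ t2
  t2 = b.b.0 | —b→ t3
  t3 = b.0 | —b→ t4
  t4 = 0 | ∅
Bisimilarity quotient blocks:
  B0 = {s0, t0}
  B1 = {s1, t1}
  B2 = {s2, t2}
  B3 = {s3, t3}
  B4 = {s4, t4}
s0 ∈ B0, t0 ∈ B0 → same block
Bisimilar ⇒ trace-equivalent.

trace-equivalent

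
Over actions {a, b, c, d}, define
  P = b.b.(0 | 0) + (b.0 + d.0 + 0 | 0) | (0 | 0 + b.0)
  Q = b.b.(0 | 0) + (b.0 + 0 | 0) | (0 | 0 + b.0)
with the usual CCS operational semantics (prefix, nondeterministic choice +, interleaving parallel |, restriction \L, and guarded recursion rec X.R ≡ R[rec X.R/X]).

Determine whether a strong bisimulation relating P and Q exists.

Reachable graph of P (5 states):
  p0 = b.b.(0 | 0) + (b.0 + d.0 + 0 | 0) | (0 | 0 + b.0) ⊢ --b--▸ p1, --b--▸ p2, --b--▸ p3, --d--▸ p2
  p1 = (b.0 + d.0 + 0 | 0) | 0 ⊢ --b--▸ p4, --d--▸ p4
  p2 = 0 | (0 | 0 + b.0) ⊢ --b--▸ p4
  p3 = b.(0 | 0) ⊢ --b--▸ p4
  p4 = 0 | 0 ⊢ ·
Reachable graph of Q (5 states):
  q0 = b.b.(0 | 0) + (b.0 + 0 | 0) | (0 | 0 + b.0) ⊢ --b--▸ q1, --b--▸ q2, --b--▸ q3
  q1 = (b.0 + 0 | 0) | 0 ⊢ --b--▸ q4
  q2 = 0 | (0 | 0 + b.0) ⊢ --b--▸ q4
  q3 = b.(0 | 0) ⊢ --b--▸ q4
  q4 = 0 | 0 ⊢ ·
Partition-refinement fixed point:
  B0 = {p0}
  B1 = {p2, p3, q1, q2, q3}
  B2 = {p4, q4}
  B3 = {p1}
  B4 = {q0}
p0 ∈ B0, q0 ∈ B4 → different blocks

NO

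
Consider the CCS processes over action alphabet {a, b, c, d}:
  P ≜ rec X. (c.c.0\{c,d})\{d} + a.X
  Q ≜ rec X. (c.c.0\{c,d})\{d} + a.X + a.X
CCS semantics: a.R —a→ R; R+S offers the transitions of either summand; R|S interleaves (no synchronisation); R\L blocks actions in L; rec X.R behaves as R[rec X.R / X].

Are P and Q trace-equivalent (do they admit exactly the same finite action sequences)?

LTS(P): 3 reachable states
  u0 = rec X. (c.c.0\{c,d})\{d} + a.X → --a--▸ u0, --c--▸ u1
  u1 = (c.0\{c,d})\{d} → --c--▸ u2
  u2 = 0\{c,d}\{d} → deadlocked
LTS(Q): 3 reachable states
  v0 = rec X. (c.c.0\{c,d})\{d} + a.X + a.X → --a--▸ v0, --c--▸ v1
  v1 = (c.0\{c,d})\{d} → --c--▸ v2
  v2 = 0\{c,d}\{d} → deadlocked
Bisimilarity quotient blocks:
  B0 = {u0, v0}
  B1 = {u1, v1}
  B2 = {u2, v2}
u0 ∈ B0, v0 ∈ B0 → same block
Bisimilar ⇒ trace-equivalent.

traces(P) = traces(Q)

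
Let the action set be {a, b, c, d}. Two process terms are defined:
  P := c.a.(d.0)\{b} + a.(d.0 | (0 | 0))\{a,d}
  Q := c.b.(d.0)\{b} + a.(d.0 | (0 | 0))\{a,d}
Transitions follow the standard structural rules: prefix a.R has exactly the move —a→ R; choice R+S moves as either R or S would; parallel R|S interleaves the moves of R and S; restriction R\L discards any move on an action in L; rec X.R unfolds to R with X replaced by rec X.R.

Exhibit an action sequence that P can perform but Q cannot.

ca

Reachable graph of P (5 states):
  u0 = c.a.(d.0)\{b} + a.(d.0 | (0 | 0))\{a,d} → -a-> u1, -c-> u2
  u1 = (d.0 | (0 | 0))\{a,d} → deadlocked
  u2 = a.(d.0)\{b} → -a-> u3
  u3 = (d.0)\{b} → -d-> u4
  u4 = 0\{b} → deadlocked
Reachable graph of Q (5 states):
  v0 = c.b.(d.0)\{b} + a.(d.0 | (0 | 0))\{a,d} → -a-> v1, -c-> v2
  v1 = (d.0 | (0 | 0))\{a,d} → deadlocked
  v2 = b.(d.0)\{b} → -b-> v3
  v3 = (d.0)\{b} → -d-> v4
  v4 = 0\{b} → deadlocked
Executing ca from P (initial set {u0}):
  step 1 (c): {u2}
  step 2 (a): {u3}
  P completes σ.
Executing ca from Q (initial set {v0}):
  step 1 (c): {v2}
  step 2 (a): ∅ (Q stuck)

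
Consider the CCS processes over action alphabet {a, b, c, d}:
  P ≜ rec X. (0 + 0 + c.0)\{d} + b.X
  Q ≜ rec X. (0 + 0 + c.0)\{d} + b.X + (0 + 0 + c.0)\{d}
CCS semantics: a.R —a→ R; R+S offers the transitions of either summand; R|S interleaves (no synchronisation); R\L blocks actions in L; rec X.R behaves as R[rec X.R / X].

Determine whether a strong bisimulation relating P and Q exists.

YES

LTS(P): 2 reachable states
  m0 = rec X. (0 + 0 + c.0)\{d} + b.X :: --b--▸ m0, --c--▸ m1
  m1 = 0\{d} :: ∅
LTS(Q): 2 reachable states
  n0 = rec X. (0 + 0 + c.0)\{d} + b.X + (0 + 0 + c.0)\{d} :: --b--▸ n0, --c--▸ n1
  n1 = 0\{d} :: ∅
Bisimilarity quotient blocks:
  B0 = {m0, n0}
  B1 = {m1, n1}
m0 ∈ B0, n0 ∈ B0 → same block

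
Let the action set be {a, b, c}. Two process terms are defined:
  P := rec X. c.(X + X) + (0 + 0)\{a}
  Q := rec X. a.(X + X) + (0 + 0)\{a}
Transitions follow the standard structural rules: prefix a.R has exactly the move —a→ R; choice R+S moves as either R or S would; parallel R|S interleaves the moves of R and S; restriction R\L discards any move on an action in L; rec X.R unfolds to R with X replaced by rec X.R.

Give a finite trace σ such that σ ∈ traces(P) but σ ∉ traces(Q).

LTS(P): 2 reachable states
  u0 = rec X. c.(X + X) + (0 + 0)\{a} → -c-> u1
  u1 = (rec X. c.(X + X) + (0 + 0)\{a}) + (rec X. c.(X + X) + (0 + 0)\{a}) → -c-> u1
LTS(Q): 2 reachable states
  v0 = rec X. a.(X + X) + (0 + 0)\{a} → -a-> v1
  v1 = (rec X. a.(X + X) + (0 + 0)\{a}) + (rec X. a.(X + X) + (0 + 0)\{a}) → -a-> v1
Trace ⟨c⟩ through P, begin at {u0}:
  after c @ step 1: {u1}
  — P admits the full trace.
Trace ⟨c⟩ through Q, begin at {v0}:
  after c @ step 1: ∅ (Q stuck)

c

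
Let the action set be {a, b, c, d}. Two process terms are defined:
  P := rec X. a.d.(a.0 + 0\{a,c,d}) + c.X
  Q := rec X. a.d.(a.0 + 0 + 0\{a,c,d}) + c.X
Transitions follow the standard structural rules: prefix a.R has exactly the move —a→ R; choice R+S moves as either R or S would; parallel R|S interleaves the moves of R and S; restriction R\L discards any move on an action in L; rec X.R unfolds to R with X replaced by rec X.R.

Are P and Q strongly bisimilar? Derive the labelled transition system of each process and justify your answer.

P's transition system — 4 states:
  s0 = rec X. a.d.(a.0 + 0\{a,c,d}) + c.X :: =a=> s1, =c=> s0
  s1 = d.(a.0 + 0\{a,c,d}) :: =d=> s2
  s2 = a.0 + 0\{a,c,d} :: =a=> s3
  s3 = 0 :: ∅
Q's transition system — 4 states:
  t0 = rec X. a.d.(a.0 + 0 + 0\{a,c,d}) + c.X :: =a=> t1, =c=> t0
  t1 = d.(a.0 + 0 + 0\{a,c,d}) :: =d=> t2
  t2 = a.0 + 0 + 0\{a,c,d} :: =a=> t3
  t3 = 0 :: ∅
Bisimilarity quotient blocks:
  B0 = {s0, t0}
  B1 = {s1, t1}
  B2 = {s2, t2}
  B3 = {s3, t3}
s0 ∈ B0, t0 ∈ B0 → same block

YES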